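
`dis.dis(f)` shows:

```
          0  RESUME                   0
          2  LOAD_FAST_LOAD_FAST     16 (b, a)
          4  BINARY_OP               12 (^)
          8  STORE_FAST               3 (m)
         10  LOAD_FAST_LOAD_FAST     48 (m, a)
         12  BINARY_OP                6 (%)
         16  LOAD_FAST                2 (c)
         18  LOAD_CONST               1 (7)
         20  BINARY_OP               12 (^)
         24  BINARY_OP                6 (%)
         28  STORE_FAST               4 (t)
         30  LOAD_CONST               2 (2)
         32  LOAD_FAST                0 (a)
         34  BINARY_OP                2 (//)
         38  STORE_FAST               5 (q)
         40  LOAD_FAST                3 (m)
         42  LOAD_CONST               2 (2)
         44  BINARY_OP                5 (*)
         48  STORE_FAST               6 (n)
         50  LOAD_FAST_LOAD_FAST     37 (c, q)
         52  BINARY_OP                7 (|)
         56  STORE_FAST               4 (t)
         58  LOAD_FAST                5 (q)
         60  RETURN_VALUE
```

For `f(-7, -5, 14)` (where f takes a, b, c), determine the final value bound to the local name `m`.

2

LOAD_FAST_LOAD_FAST b,a → push -5,-7. Stack: [-5, -7]
BINARY_OP ^ → -5 ^ -7 = 2. Stack: [2]
STORE_FAST m → m=2. Stack: []
LOAD_FAST_LOAD_FAST m,a → push 2,-7. Stack: [2, -7]
BINARY_OP % → 2 % -7 = -5. Stack: [-5]
LOAD_FAST c → push 14. Stack: [-5, 14]
LOAD_CONST → push 7. Stack: [-5, 14, 7]
BINARY_OP ^ → 14 ^ 7 = 9. Stack: [-5, 9]
BINARY_OP % → -5 % 9 = 4. Stack: [4]
STORE_FAST t → t=4. Stack: []
LOAD_CONST → push 2. Stack: [2]
LOAD_FAST a → push -7. Stack: [2, -7]
BINARY_OP // → 2 // -7 = -1. Stack: [-1]
STORE_FAST q → q=-1. Stack: []
LOAD_FAST m → push 2. Stack: [2]
LOAD_CONST → push 2. Stack: [2, 2]
BINARY_OP * → 2 * 2 = 4. Stack: [4]
STORE_FAST n → n=4. Stack: []
LOAD_FAST_LOAD_FAST c,q → push 14,-1. Stack: [14, -1]
BINARY_OP | → 14 | -1 = -1. Stack: [-1]
STORE_FAST t → t=-1. Stack: []
LOAD_FAST q → push -1. Stack: [-1]
RETURN_VALUE → return -1.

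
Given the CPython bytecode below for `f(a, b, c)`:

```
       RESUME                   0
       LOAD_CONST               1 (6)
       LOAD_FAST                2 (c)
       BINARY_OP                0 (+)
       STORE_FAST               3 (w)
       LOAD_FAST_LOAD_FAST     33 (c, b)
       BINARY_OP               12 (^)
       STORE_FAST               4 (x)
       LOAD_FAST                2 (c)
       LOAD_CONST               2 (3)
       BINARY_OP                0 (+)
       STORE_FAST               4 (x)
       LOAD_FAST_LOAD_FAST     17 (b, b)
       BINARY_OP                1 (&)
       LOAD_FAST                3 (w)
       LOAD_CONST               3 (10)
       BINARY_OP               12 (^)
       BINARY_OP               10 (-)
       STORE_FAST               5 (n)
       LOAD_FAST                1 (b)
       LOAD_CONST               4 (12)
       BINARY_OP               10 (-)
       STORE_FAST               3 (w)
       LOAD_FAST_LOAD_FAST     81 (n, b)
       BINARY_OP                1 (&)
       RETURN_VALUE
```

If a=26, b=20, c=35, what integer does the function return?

LOAD_CONST → push 6. Stack: [6]
LOAD_FAST c → push 35. Stack: [6, 35]
BINARY_OP + → 6 + 35 = 41. Stack: [41]
STORE_FAST w → w=41. Stack: []
LOAD_FAST_LOAD_FAST c,b → push 35,20. Stack: [35, 20]
BINARY_OP ^ → 35 ^ 20 = 55. Stack: [55]
STORE_FAST x → x=55. Stack: []
LOAD_FAST c → push 35. Stack: [35]
LOAD_CONST → push 3. Stack: [35, 3]
BINARY_OP + → 35 + 3 = 38. Stack: [38]
STORE_FAST x → x=38. Stack: []
LOAD_FAST_LOAD_FAST b,b → push 20,20. Stack: [20, 20]
BINARY_OP & → 20 & 20 = 20. Stack: [20]
LOAD_FAST w → push 41. Stack: [20, 41]
LOAD_CONST → push 10. Stack: [20, 41, 10]
BINARY_OP ^ → 41 ^ 10 = 35. Stack: [20, 35]
BINARY_OP - → 20 - 35 = -15. Stack: [-15]
STORE_FAST n → n=-15. Stack: []
LOAD_FAST b → push 20. Stack: [20]
LOAD_CONST → push 12. Stack: [20, 12]
BINARY_OP - → 20 - 12 = 8. Stack: [8]
STORE_FAST w → w=8. Stack: []
LOAD_FAST_LOAD_FAST n,b → push -15,20. Stack: [-15, 20]
BINARY_OP & → -15 & 20 = 16. Stack: [16]
RETURN_VALUE → return 16.

16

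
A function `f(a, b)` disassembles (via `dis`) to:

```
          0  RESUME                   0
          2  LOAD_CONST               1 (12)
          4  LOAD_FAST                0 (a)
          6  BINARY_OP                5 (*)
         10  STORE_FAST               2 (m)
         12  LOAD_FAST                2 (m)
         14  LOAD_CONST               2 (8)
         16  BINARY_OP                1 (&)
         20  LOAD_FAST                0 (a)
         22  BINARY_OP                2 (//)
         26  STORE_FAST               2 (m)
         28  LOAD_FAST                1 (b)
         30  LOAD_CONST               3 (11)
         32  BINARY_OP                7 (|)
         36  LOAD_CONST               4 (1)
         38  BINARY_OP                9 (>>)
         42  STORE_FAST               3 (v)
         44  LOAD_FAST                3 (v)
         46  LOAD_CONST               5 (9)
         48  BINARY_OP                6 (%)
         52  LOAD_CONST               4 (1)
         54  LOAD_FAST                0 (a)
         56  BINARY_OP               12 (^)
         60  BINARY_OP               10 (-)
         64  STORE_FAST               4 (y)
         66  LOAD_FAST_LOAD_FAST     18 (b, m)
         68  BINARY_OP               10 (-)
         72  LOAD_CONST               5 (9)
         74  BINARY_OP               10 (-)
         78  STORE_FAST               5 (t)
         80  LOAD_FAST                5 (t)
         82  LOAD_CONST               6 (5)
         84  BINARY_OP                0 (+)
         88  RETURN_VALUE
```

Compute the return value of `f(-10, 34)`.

31

LOAD_CONST → push 12. Stack: [12]
LOAD_FAST a → push -10. Stack: [12, -10]
BINARY_OP * → 12 * -10 = -120. Stack: [-120]
STORE_FAST m → m=-120. Stack: []
LOAD_FAST m → push -120. Stack: [-120]
LOAD_CONST → push 8. Stack: [-120, 8]
BINARY_OP & → -120 & 8 = 8. Stack: [8]
LOAD_FAST a → push -10. Stack: [8, -10]
BINARY_OP // → 8 // -10 = -1. Stack: [-1]
STORE_FAST m → m=-1. Stack: []
LOAD_FAST b → push 34. Stack: [34]
LOAD_CONST → push 11. Stack: [34, 11]
BINARY_OP | → 34 | 11 = 43. Stack: [43]
LOAD_CONST → push 1. Stack: [43, 1]
BINARY_OP >> → 43 >> 1 = 21. Stack: [21]
STORE_FAST v → v=21. Stack: []
LOAD_FAST v → push 21. Stack: [21]
LOAD_CONST → push 9. Stack: [21, 9]
BINARY_OP % → 21 % 9 = 3. Stack: [3]
LOAD_CONST → push 1. Stack: [3, 1]
LOAD_FAST a → push -10. Stack: [3, 1, -10]
BINARY_OP ^ → 1 ^ -10 = -9. Stack: [3, -9]
BINARY_OP - → 3 - -9 = 12. Stack: [12]
STORE_FAST y → y=12. Stack: []
LOAD_FAST_LOAD_FAST b,m → push 34,-1. Stack: [34, -1]
BINARY_OP - → 34 - -1 = 35. Stack: [35]
LOAD_CONST → push 9. Stack: [35, 9]
BINARY_OP - → 35 - 9 = 26. Stack: [26]
STORE_FAST t → t=26. Stack: []
LOAD_FAST t → push 26. Stack: [26]
LOAD_CONST → push 5. Stack: [26, 5]
BINARY_OP + → 26 + 5 = 31. Stack: [31]
RETURN_VALUE → return 31.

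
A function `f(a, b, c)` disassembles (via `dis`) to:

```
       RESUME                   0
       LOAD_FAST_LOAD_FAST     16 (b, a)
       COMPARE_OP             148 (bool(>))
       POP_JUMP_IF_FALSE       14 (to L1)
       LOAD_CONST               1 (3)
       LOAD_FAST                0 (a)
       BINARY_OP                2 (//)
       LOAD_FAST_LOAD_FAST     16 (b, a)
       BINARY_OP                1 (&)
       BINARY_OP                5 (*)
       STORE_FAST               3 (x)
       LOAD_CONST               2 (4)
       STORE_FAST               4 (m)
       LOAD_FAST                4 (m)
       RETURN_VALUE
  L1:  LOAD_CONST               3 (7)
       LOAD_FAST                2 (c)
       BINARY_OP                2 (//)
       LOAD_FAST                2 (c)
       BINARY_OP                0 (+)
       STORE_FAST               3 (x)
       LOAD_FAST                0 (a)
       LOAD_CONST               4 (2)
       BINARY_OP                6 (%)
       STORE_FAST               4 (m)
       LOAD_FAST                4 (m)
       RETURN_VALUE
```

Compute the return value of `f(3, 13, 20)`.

4

LOAD_FAST_LOAD_FAST b,a → push 13,3. Stack: [13, 3]
COMPARE_OP bool(>) → 13 vs 3 = True. Stack: [True]
POP_JUMP_IF_FALSE → pop True; no jump. Stack: []
LOAD_CONST → push 3. Stack: [3]
LOAD_FAST a → push 3. Stack: [3, 3]
BINARY_OP // → 3 // 3 = 1. Stack: [1]
LOAD_FAST_LOAD_FAST b,a → push 13,3. Stack: [1, 13, 3]
BINARY_OP & → 13 & 3 = 1. Stack: [1, 1]
BINARY_OP * → 1 * 1 = 1. Stack: [1]
STORE_FAST x → x=1. Stack: []
LOAD_CONST → push 4. Stack: [4]
STORE_FAST m → m=4. Stack: []
LOAD_FAST m → push 4. Stack: [4]
RETURN_VALUE → return 4.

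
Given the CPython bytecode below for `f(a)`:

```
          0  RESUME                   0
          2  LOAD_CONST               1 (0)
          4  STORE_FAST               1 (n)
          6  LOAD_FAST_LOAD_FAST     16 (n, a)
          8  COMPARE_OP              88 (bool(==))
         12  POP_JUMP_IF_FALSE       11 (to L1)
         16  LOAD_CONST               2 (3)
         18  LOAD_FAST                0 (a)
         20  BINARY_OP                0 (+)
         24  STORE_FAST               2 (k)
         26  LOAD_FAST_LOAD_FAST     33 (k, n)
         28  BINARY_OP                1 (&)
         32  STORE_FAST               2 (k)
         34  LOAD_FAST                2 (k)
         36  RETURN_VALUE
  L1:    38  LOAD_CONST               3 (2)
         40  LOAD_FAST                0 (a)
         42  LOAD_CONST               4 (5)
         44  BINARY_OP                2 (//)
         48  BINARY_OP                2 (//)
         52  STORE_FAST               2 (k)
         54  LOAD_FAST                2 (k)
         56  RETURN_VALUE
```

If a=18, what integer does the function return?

LOAD_CONST → push 0. Stack: [0]
STORE_FAST n → n=0. Stack: []
LOAD_FAST_LOAD_FAST n,a → push 0,18. Stack: [0, 18]
COMPARE_OP bool(==) → 0 vs 18 = False. Stack: [False]
POP_JUMP_IF_FALSE → pop False; jump. Stack: []
LOAD_CONST → push 2. Stack: [2]
LOAD_FAST a → push 18. Stack: [2, 18]
LOAD_CONST → push 5. Stack: [2, 18, 5]
BINARY_OP // → 18 // 5 = 3. Stack: [2, 3]
BINARY_OP // → 2 // 3 = 0. Stack: [0]
STORE_FAST k → k=0. Stack: []
LOAD_FAST k → push 0. Stack: [0]
RETURN_VALUE → return 0.

0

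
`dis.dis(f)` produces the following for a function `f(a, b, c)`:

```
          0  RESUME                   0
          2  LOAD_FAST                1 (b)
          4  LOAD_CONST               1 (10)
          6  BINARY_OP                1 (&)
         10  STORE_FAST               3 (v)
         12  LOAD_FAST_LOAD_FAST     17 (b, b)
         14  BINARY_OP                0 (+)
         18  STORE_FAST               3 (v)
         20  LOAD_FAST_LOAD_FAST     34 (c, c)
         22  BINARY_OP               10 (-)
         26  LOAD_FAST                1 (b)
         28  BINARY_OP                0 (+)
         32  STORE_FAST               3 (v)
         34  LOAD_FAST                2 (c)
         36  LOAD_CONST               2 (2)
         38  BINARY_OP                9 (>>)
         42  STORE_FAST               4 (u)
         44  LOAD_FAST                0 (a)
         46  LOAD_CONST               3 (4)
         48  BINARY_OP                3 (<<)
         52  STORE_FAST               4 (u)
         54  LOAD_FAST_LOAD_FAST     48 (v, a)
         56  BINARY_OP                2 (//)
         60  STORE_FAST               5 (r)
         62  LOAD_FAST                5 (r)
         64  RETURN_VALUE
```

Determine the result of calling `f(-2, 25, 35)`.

-13

LOAD_FAST b → push 25. Stack: [25]
LOAD_CONST → push 10. Stack: [25, 10]
BINARY_OP & → 25 & 10 = 8. Stack: [8]
STORE_FAST v → v=8. Stack: []
LOAD_FAST_LOAD_FAST b,b → push 25,25. Stack: [25, 25]
BINARY_OP + → 25 + 25 = 50. Stack: [50]
STORE_FAST v → v=50. Stack: []
LOAD_FAST_LOAD_FAST c,c → push 35,35. Stack: [35, 35]
BINARY_OP - → 35 - 35 = 0. Stack: [0]
LOAD_FAST b → push 25. Stack: [0, 25]
BINARY_OP + → 0 + 25 = 25. Stack: [25]
STORE_FAST v → v=25. Stack: []
LOAD_FAST c → push 35. Stack: [35]
LOAD_CONST → push 2. Stack: [35, 2]
BINARY_OP >> → 35 >> 2 = 8. Stack: [8]
STORE_FAST u → u=8. Stack: []
LOAD_FAST a → push -2. Stack: [-2]
LOAD_CONST → push 4. Stack: [-2, 4]
BINARY_OP << → -2 << 4 = -32. Stack: [-32]
STORE_FAST u → u=-32. Stack: []
LOAD_FAST_LOAD_FAST v,a → push 25,-2. Stack: [25, -2]
BINARY_OP // → 25 // -2 = -13. Stack: [-13]
STORE_FAST r → r=-13. Stack: []
LOAD_FAST r → push -13. Stack: [-13]
RETURN_VALUE → return -13.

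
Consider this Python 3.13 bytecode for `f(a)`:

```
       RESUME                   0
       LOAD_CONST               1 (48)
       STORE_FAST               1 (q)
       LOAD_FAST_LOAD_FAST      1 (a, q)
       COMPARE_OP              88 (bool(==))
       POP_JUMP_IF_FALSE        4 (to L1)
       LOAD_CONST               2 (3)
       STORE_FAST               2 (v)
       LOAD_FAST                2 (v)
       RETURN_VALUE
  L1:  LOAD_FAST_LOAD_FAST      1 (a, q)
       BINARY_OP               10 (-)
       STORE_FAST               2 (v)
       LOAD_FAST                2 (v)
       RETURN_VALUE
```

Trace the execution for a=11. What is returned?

-37

LOAD_CONST → push 48. Stack: [48]
STORE_FAST q → q=48. Stack: []
LOAD_FAST_LOAD_FAST a,q → push 11,48. Stack: [11, 48]
COMPARE_OP bool(==) → 11 vs 48 = False. Stack: [False]
POP_JUMP_IF_FALSE → pop False; jump. Stack: []
LOAD_FAST_LOAD_FAST a,q → push 11,48. Stack: [11, 48]
BINARY_OP - → 11 - 48 = -37. Stack: [-37]
STORE_FAST v → v=-37. Stack: []
LOAD_FAST v → push -37. Stack: [-37]
RETURN_VALUE → return -37.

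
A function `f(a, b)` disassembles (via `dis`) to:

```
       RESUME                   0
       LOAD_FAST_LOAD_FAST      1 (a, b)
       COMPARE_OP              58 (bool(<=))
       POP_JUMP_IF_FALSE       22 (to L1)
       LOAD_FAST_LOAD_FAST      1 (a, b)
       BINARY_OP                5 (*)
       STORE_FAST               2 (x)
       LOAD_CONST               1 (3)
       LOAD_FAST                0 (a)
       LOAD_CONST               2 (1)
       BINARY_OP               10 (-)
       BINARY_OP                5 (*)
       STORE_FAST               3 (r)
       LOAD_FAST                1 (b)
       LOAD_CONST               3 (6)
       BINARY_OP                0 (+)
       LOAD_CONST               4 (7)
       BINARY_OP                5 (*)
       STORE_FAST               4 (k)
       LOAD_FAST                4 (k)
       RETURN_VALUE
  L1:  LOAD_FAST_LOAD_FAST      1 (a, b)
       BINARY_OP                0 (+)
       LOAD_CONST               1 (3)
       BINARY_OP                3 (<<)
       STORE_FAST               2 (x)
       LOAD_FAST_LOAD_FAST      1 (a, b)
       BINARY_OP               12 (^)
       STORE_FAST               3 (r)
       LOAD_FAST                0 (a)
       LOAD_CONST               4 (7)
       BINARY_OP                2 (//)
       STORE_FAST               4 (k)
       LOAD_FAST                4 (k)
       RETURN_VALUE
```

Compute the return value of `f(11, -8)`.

LOAD_FAST_LOAD_FAST a,b → push 11,-8. Stack: [11, -8]
COMPARE_OP bool(<=) → 11 vs -8 = False. Stack: [False]
POP_JUMP_IF_FALSE → pop False; jump. Stack: []
LOAD_FAST_LOAD_FAST a,b → push 11,-8. Stack: [11, -8]
BINARY_OP + → 11 + -8 = 3. Stack: [3]
LOAD_CONST → push 3. Stack: [3, 3]
BINARY_OP << → 3 << 3 = 24. Stack: [24]
STORE_FAST x → x=24. Stack: []
LOAD_FAST_LOAD_FAST a,b → push 11,-8. Stack: [11, -8]
BINARY_OP ^ → 11 ^ -8 = -13. Stack: [-13]
STORE_FAST r → r=-13. Stack: []
LOAD_FAST a → push 11. Stack: [11]
LOAD_CONST → push 7. Stack: [11, 7]
BINARY_OP // → 11 // 7 = 1. Stack: [1]
STORE_FAST k → k=1. Stack: []
LOAD_FAST k → push 1. Stack: [1]
RETURN_VALUE → return 1.

1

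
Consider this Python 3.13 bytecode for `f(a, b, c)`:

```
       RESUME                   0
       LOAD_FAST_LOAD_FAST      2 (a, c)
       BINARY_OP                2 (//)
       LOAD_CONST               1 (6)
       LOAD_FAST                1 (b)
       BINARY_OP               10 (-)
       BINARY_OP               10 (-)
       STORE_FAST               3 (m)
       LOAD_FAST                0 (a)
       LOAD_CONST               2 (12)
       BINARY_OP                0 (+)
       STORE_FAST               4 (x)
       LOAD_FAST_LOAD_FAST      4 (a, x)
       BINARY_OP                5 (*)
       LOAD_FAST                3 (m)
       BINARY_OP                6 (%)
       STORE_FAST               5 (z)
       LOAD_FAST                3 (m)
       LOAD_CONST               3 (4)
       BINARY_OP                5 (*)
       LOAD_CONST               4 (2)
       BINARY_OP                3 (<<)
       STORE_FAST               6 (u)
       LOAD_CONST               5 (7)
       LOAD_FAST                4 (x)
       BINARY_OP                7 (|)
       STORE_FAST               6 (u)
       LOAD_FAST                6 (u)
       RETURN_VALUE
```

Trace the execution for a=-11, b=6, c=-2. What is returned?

LOAD_FAST_LOAD_FAST a,c → push -11,-2. Stack: [-11, -2]
BINARY_OP // → -11 // -2 = 5. Stack: [5]
LOAD_CONST → push 6. Stack: [5, 6]
LOAD_FAST b → push 6. Stack: [5, 6, 6]
BINARY_OP - → 6 - 6 = 0. Stack: [5, 0]
BINARY_OP - → 5 - 0 = 5. Stack: [5]
STORE_FAST m → m=5. Stack: []
LOAD_FAST a → push -11. Stack: [-11]
LOAD_CONST → push 12. Stack: [-11, 12]
BINARY_OP + → -11 + 12 = 1. Stack: [1]
STORE_FAST x → x=1. Stack: []
LOAD_FAST_LOAD_FAST a,x → push -11,1. Stack: [-11, 1]
BINARY_OP * → -11 * 1 = -11. Stack: [-11]
LOAD_FAST m → push 5. Stack: [-11, 5]
BINARY_OP % → -11 % 5 = 4. Stack: [4]
STORE_FAST z → z=4. Stack: []
LOAD_FAST m → push 5. Stack: [5]
LOAD_CONST → push 4. Stack: [5, 4]
BINARY_OP * → 5 * 4 = 20. Stack: [20]
LOAD_CONST → push 2. Stack: [20, 2]
BINARY_OP << → 20 << 2 = 80. Stack: [80]
STORE_FAST u → u=80. Stack: []
LOAD_CONST → push 7. Stack: [7]
LOAD_FAST x → push 1. Stack: [7, 1]
BINARY_OP | → 7 | 1 = 7. Stack: [7]
STORE_FAST u → u=7. Stack: []
LOAD_FAST u → push 7. Stack: [7]
RETURN_VALUE → return 7.

7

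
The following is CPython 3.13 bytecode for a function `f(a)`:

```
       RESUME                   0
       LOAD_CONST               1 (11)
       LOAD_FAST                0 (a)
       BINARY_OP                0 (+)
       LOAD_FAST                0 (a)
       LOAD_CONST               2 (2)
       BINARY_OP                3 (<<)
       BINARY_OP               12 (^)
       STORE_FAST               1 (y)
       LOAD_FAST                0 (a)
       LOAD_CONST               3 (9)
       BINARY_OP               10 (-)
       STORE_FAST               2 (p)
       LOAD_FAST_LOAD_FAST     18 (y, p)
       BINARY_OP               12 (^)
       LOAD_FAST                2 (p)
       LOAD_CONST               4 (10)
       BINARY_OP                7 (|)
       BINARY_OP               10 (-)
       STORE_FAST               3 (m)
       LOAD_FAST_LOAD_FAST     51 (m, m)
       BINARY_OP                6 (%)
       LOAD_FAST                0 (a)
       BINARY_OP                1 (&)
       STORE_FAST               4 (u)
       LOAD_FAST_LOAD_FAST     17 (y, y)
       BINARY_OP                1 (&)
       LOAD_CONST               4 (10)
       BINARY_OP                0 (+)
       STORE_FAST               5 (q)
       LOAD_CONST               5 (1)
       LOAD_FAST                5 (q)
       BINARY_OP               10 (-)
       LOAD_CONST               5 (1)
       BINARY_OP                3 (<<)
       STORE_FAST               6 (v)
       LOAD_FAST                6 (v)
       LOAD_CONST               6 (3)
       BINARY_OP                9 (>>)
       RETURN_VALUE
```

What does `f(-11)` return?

LOAD_CONST → push 11. Stack: [11]
LOAD_FAST a → push -11. Stack: [11, -11]
BINARY_OP + → 11 + -11 = 0. Stack: [0]
LOAD_FAST a → push -11. Stack: [0, -11]
LOAD_CONST → push 2. Stack: [0, -11, 2]
BINARY_OP << → -11 << 2 = -44. Stack: [0, -44]
BINARY_OP ^ → 0 ^ -44 = -44. Stack: [-44]
STORE_FAST y → y=-44. Stack: []
LOAD_FAST a → push -11. Stack: [-11]
LOAD_CONST → push 9. Stack: [-11, 9]
BINARY_OP - → -11 - 9 = -20. Stack: [-20]
STORE_FAST p → p=-20. Stack: []
LOAD_FAST_LOAD_FAST y,p → push -44,-20. Stack: [-44, -20]
BINARY_OP ^ → -44 ^ -20 = 56. Stack: [56]
LOAD_FAST p → push -20. Stack: [56, -20]
LOAD_CONST → push 10. Stack: [56, -20, 10]
BINARY_OP | → -20 | 10 = -18. Stack: [56, -18]
BINARY_OP - → 56 - -18 = 74. Stack: [74]
STORE_FAST m → m=74. Stack: []
LOAD_FAST_LOAD_FAST m,m → push 74,74. Stack: [74, 74]
BINARY_OP % → 74 % 74 = 0. Stack: [0]
LOAD_FAST a → push -11. Stack: [0, -11]
BINARY_OP & → 0 & -11 = 0. Stack: [0]
STORE_FAST u → u=0. Stack: []
LOAD_FAST_LOAD_FAST y,y → push -44,-44. Stack: [-44, -44]
BINARY_OP & → -44 & -44 = -44. Stack: [-44]
LOAD_CONST → push 10. Stack: [-44, 10]
BINARY_OP + → -44 + 10 = -34. Stack: [-34]
STORE_FAST q → q=-34. Stack: []
LOAD_CONST → push 1. Stack: [1]
LOAD_FAST q → push -34. Stack: [1, -34]
BINARY_OP - → 1 - -34 = 35. Stack: [35]
LOAD_CONST → push 1. Stack: [35, 1]
BINARY_OP << → 35 << 1 = 70. Stack: [70]
STORE_FAST v → v=70. Stack: []
LOAD_FAST v → push 70. Stack: [70]
LOAD_CONST → push 3. Stack: [70, 3]
BINARY_OP >> → 70 >> 3 = 8. Stack: [8]
RETURN_VALUE → return 8.

8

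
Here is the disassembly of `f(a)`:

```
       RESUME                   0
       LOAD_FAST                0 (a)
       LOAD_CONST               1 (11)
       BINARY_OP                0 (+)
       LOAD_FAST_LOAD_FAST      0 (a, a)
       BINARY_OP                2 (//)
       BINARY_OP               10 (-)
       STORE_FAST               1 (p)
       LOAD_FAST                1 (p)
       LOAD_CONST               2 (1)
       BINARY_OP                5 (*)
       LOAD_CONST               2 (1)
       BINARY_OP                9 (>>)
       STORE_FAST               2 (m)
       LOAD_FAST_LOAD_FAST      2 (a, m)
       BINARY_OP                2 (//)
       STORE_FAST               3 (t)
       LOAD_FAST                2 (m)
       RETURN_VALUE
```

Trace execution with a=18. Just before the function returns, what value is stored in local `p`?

28

LOAD_FAST a → push 18. Stack: [18]
LOAD_CONST → push 11. Stack: [18, 11]
BINARY_OP + → 18 + 11 = 29. Stack: [29]
LOAD_FAST_LOAD_FAST a,a → push 18,18. Stack: [29, 18, 18]
BINARY_OP // → 18 // 18 = 1. Stack: [29, 1]
BINARY_OP - → 29 - 1 = 28. Stack: [28]
STORE_FAST p → p=28. Stack: []
LOAD_FAST p → push 28. Stack: [28]
LOAD_CONST → push 1. Stack: [28, 1]
BINARY_OP * → 28 * 1 = 28. Stack: [28]
LOAD_CONST → push 1. Stack: [28, 1]
BINARY_OP >> → 28 >> 1 = 14. Stack: [14]
STORE_FAST m → m=14. Stack: []
LOAD_FAST_LOAD_FAST a,m → push 18,14. Stack: [18, 14]
BINARY_OP // → 18 // 14 = 1. Stack: [1]
STORE_FAST t → t=1. Stack: []
LOAD_FAST m → push 14. Stack: [14]
RETURN_VALUE → return 14.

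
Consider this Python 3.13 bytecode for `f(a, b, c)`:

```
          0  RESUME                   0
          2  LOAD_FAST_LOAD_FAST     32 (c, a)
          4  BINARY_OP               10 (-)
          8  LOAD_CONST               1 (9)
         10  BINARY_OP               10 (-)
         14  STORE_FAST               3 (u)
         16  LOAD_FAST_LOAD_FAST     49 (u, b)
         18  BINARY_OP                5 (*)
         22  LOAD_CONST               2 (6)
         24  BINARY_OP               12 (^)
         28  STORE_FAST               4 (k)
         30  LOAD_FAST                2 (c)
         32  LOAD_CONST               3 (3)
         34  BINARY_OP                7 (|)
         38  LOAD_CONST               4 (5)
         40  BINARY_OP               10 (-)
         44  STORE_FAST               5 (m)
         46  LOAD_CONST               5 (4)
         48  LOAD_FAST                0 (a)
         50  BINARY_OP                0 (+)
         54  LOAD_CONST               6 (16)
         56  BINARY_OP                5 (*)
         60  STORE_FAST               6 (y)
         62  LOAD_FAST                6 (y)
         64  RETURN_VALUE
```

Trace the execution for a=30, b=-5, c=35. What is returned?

LOAD_FAST_LOAD_FAST c,a → push 35,30. Stack: [35, 30]
BINARY_OP - → 35 - 30 = 5. Stack: [5]
LOAD_CONST → push 9. Stack: [5, 9]
BINARY_OP - → 5 - 9 = -4. Stack: [-4]
STORE_FAST u → u=-4. Stack: []
LOAD_FAST_LOAD_FAST u,b → push -4,-5. Stack: [-4, -5]
BINARY_OP * → -4 * -5 = 20. Stack: [20]
LOAD_CONST → push 6. Stack: [20, 6]
BINARY_OP ^ → 20 ^ 6 = 18. Stack: [18]
STORE_FAST k → k=18. Stack: []
LOAD_FAST c → push 35. Stack: [35]
LOAD_CONST → push 3. Stack: [35, 3]
BINARY_OP | → 35 | 3 = 35. Stack: [35]
LOAD_CONST → push 5. Stack: [35, 5]
BINARY_OP - → 35 - 5 = 30. Stack: [30]
STORE_FAST m → m=30. Stack: []
LOAD_CONST → push 4. Stack: [4]
LOAD_FAST a → push 30. Stack: [4, 30]
BINARY_OP + → 4 + 30 = 34. Stack: [34]
LOAD_CONST → push 16. Stack: [34, 16]
BINARY_OP * → 34 * 16 = 544. Stack: [544]
STORE_FAST y → y=544. Stack: []
LOAD_FAST y → push 544. Stack: [544]
RETURN_VALUE → return 544.

544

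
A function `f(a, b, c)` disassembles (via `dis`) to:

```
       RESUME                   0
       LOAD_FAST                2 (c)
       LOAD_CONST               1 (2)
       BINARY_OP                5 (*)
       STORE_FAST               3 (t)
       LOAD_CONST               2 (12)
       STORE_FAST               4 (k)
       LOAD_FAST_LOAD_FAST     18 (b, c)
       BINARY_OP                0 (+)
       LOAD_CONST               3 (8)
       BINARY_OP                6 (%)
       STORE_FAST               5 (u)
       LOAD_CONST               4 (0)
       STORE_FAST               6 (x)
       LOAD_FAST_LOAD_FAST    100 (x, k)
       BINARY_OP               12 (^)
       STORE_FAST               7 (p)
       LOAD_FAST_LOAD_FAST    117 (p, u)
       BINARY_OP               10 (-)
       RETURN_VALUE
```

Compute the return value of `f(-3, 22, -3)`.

LOAD_FAST c → push -3. Stack: [-3]
LOAD_CONST → push 2. Stack: [-3, 2]
BINARY_OP * → -3 * 2 = -6. Stack: [-6]
STORE_FAST t → t=-6. Stack: []
LOAD_CONST → push 12. Stack: [12]
STORE_FAST k → k=12. Stack: []
LOAD_FAST_LOAD_FAST b,c → push 22,-3. Stack: [22, -3]
BINARY_OP + → 22 + -3 = 19. Stack: [19]
LOAD_CONST → push 8. Stack: [19, 8]
BINARY_OP % → 19 % 8 = 3. Stack: [3]
STORE_FAST u → u=3. Stack: []
LOAD_CONST → push 0. Stack: [0]
STORE_FAST x → x=0. Stack: []
LOAD_FAST_LOAD_FAST x,k → push 0,12. Stack: [0, 12]
BINARY_OP ^ → 0 ^ 12 = 12. Stack: [12]
STORE_FAST p → p=12. Stack: []
LOAD_FAST_LOAD_FAST p,u → push 12,3. Stack: [12, 3]
BINARY_OP - → 12 - 3 = 9. Stack: [9]
RETURN_VALUE → return 9.

9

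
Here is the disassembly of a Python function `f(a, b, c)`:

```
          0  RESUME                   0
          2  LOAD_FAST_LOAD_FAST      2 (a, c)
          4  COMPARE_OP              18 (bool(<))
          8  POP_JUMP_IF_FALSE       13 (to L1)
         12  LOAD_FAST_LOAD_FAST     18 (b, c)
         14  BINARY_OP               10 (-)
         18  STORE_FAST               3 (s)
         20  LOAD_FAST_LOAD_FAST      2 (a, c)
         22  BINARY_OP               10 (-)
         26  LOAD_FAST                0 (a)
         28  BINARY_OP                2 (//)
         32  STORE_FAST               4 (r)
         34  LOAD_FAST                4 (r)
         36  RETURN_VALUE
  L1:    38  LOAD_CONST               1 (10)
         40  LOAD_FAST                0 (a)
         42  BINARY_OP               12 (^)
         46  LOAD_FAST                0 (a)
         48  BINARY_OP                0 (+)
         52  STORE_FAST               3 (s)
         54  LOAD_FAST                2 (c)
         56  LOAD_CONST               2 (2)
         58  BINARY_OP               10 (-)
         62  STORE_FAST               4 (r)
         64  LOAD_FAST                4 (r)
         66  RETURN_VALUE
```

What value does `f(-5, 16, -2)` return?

LOAD_FAST_LOAD_FAST a,c → push -5,-2. Stack: [-5, -2]
COMPARE_OP bool(<) → -5 vs -2 = True. Stack: [True]
POP_JUMP_IF_FALSE → pop True; no jump. Stack: []
LOAD_FAST_LOAD_FAST b,c → push 16,-2. Stack: [16, -2]
BINARY_OP - → 16 - -2 = 18. Stack: [18]
STORE_FAST s → s=18. Stack: []
LOAD_FAST_LOAD_FAST a,c → push -5,-2. Stack: [-5, -2]
BINARY_OP - → -5 - -2 = -3. Stack: [-3]
LOAD_FAST a → push -5. Stack: [-3, -5]
BINARY_OP // → -3 // -5 = 0. Stack: [0]
STORE_FAST r → r=0. Stack: []
LOAD_FAST r → push 0. Stack: [0]
RETURN_VALUE → return 0.

0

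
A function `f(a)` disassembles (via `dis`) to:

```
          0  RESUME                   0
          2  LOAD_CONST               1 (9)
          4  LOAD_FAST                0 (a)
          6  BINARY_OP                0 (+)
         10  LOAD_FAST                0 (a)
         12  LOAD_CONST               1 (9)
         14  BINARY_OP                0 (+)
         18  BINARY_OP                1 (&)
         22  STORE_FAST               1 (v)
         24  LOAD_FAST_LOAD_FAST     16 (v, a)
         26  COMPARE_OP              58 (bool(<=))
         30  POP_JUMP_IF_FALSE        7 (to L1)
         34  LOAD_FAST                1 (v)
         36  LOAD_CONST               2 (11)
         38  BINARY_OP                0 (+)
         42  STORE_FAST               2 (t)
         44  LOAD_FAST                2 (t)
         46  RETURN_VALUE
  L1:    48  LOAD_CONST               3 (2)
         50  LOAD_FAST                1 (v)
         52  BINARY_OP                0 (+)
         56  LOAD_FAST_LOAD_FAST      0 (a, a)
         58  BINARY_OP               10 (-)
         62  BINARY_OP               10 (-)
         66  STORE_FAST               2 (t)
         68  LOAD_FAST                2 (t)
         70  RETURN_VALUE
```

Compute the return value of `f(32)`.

LOAD_CONST → push 9. Stack: [9]
LOAD_FAST a → push 32. Stack: [9, 32]
BINARY_OP + → 9 + 32 = 41. Stack: [41]
LOAD_FAST a → push 32. Stack: [41, 32]
LOAD_CONST → push 9. Stack: [41, 32, 9]
BINARY_OP + → 32 + 9 = 41. Stack: [41, 41]
BINARY_OP & → 41 & 41 = 41. Stack: [41]
STORE_FAST v → v=41. Stack: []
LOAD_FAST_LOAD_FAST v,a → push 41,32. Stack: [41, 32]
COMPARE_OP bool(<=) → 41 vs 32 = False. Stack: [False]
POP_JUMP_IF_FALSE → pop False; jump. Stack: []
LOAD_CONST → push 2. Stack: [2]
LOAD_FAST v → push 41. Stack: [2, 41]
BINARY_OP + → 2 + 41 = 43. Stack: [43]
LOAD_FAST_LOAD_FAST a,a → push 32,32. Stack: [43, 32, 32]
BINARY_OP - → 32 - 32 = 0. Stack: [43, 0]
BINARY_OP - → 43 - 0 = 43. Stack: [43]
STORE_FAST t → t=43. Stack: []
LOAD_FAST t → push 43. Stack: [43]
RETURN_VALUE → return 43.

43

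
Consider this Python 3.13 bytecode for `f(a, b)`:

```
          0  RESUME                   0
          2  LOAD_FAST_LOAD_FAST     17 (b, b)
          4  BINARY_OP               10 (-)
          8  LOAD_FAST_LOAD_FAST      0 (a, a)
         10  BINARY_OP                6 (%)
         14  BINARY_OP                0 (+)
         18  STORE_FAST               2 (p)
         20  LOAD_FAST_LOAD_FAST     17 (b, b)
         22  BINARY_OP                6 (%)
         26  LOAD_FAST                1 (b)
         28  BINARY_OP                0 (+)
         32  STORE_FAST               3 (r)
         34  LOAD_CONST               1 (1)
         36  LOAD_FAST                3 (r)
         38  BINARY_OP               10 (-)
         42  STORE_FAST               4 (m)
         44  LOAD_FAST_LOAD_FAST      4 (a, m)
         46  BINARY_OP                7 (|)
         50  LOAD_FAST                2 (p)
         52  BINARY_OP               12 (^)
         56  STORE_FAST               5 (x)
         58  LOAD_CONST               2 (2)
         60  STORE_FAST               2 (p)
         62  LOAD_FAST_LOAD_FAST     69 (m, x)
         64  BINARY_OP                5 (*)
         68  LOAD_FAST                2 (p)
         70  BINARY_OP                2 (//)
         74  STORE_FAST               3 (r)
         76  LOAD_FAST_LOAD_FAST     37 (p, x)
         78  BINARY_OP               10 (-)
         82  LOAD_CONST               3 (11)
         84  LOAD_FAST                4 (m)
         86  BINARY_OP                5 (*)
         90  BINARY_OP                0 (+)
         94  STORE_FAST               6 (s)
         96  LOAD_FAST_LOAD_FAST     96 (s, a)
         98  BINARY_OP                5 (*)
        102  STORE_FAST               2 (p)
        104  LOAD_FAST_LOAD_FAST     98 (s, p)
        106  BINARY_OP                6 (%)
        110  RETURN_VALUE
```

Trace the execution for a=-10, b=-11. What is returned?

-1224

LOAD_FAST_LOAD_FAST b,b → push -11,-11. Stack: [-11, -11]
BINARY_OP - → -11 - -11 = 0. Stack: [0]
LOAD_FAST_LOAD_FAST a,a → push -10,-10. Stack: [0, -10, -10]
BINARY_OP % → -10 % -10 = 0. Stack: [0, 0]
BINARY_OP + → 0 + 0 = 0. Stack: [0]
STORE_FAST p → p=0. Stack: []
LOAD_FAST_LOAD_FAST b,b → push -11,-11. Stack: [-11, -11]
BINARY_OP % → -11 % -11 = 0. Stack: [0]
LOAD_FAST b → push -11. Stack: [0, -11]
BINARY_OP + → 0 + -11 = -11. Stack: [-11]
STORE_FAST r → r=-11. Stack: []
LOAD_CONST → push 1. Stack: [1]
LOAD_FAST r → push -11. Stack: [1, -11]
BINARY_OP - → 1 - -11 = 12. Stack: [12]
STORE_FAST m → m=12. Stack: []
LOAD_FAST_LOAD_FAST a,m → push -10,12. Stack: [-10, 12]
BINARY_OP | → -10 | 12 = -2. Stack: [-2]
LOAD_FAST p → push 0. Stack: [-2, 0]
BINARY_OP ^ → -2 ^ 0 = -2. Stack: [-2]
STORE_FAST x → x=-2. Stack: []
LOAD_CONST → push 2. Stack: [2]
STORE_FAST p → p=2. Stack: []
LOAD_FAST_LOAD_FAST m,x → push 12,-2. Stack: [12, -2]
BINARY_OP * → 12 * -2 = -24. Stack: [-24]
LOAD_FAST p → push 2. Stack: [-24, 2]
BINARY_OP // → -24 // 2 = -12. Stack: [-12]
STORE_FAST r → r=-12. Stack: []
LOAD_FAST_LOAD_FAST p,x → push 2,-2. Stack: [2, -2]
BINARY_OP - → 2 - -2 = 4. Stack: [4]
LOAD_CONST → push 11. Stack: [4, 11]
LOAD_FAST m → push 12. Stack: [4, 11, 12]
BINARY_OP * → 11 * 12 = 132. Stack: [4, 132]
BINARY_OP + → 4 + 132 = 136. Stack: [136]
STORE_FAST s → s=136. Stack: []
LOAD_FAST_LOAD_FAST s,a → push 136,-10. Stack: [136, -10]
BINARY_OP * → 136 * -10 = -1360. Stack: [-1360]
STORE_FAST p → p=-1360. Stack: []
LOAD_FAST_LOAD_FAST s,p → push 136,-1360. Stack: [136, -1360]
BINARY_OP % → 136 % -1360 = -1224. Stack: [-1224]
RETURN_VALUE → return -1224.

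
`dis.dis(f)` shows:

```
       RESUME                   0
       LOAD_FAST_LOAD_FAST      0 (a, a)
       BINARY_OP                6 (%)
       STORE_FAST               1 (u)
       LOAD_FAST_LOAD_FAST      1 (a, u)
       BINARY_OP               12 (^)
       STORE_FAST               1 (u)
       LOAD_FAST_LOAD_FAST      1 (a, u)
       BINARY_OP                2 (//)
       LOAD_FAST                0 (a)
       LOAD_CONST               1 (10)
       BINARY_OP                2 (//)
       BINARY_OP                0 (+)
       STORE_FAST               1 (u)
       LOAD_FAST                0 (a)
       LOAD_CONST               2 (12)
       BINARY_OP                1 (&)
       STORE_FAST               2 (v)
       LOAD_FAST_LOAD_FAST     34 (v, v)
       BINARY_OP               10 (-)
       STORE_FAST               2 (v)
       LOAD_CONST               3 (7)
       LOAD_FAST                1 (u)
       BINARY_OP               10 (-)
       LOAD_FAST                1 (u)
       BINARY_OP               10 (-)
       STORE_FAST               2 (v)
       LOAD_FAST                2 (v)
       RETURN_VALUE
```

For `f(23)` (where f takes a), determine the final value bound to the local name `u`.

LOAD_FAST_LOAD_FAST a,a → push 23,23. Stack: [23, 23]
BINARY_OP % → 23 % 23 = 0. Stack: [0]
STORE_FAST u → u=0. Stack: []
LOAD_FAST_LOAD_FAST a,u → push 23,0. Stack: [23, 0]
BINARY_OP ^ → 23 ^ 0 = 23. Stack: [23]
STORE_FAST u → u=23. Stack: []
LOAD_FAST_LOAD_FAST a,u → push 23,23. Stack: [23, 23]
BINARY_OP // → 23 // 23 = 1. Stack: [1]
LOAD_FAST a → push 23. Stack: [1, 23]
LOAD_CONST → push 10. Stack: [1, 23, 10]
BINARY_OP // → 23 // 10 = 2. Stack: [1, 2]
BINARY_OP + → 1 + 2 = 3. Stack: [3]
STORE_FAST u → u=3. Stack: []
LOAD_FAST a → push 23. Stack: [23]
LOAD_CONST → push 12. Stack: [23, 12]
BINARY_OP & → 23 & 12 = 4. Stack: [4]
STORE_FAST v → v=4. Stack: []
LOAD_FAST_LOAD_FAST v,v → push 4,4. Stack: [4, 4]
BINARY_OP - → 4 - 4 = 0. Stack: [0]
STORE_FAST v → v=0. Stack: []
LOAD_CONST → push 7. Stack: [7]
LOAD_FAST u → push 3. Stack: [7, 3]
BINARY_OP - → 7 - 3 = 4. Stack: [4]
LOAD_FAST u → push 3. Stack: [4, 3]
BINARY_OP - → 4 - 3 = 1. Stack: [1]
STORE_FAST v → v=1. Stack: []
LOAD_FAST v → push 1. Stack: [1]
RETURN_VALUE → return 1.

3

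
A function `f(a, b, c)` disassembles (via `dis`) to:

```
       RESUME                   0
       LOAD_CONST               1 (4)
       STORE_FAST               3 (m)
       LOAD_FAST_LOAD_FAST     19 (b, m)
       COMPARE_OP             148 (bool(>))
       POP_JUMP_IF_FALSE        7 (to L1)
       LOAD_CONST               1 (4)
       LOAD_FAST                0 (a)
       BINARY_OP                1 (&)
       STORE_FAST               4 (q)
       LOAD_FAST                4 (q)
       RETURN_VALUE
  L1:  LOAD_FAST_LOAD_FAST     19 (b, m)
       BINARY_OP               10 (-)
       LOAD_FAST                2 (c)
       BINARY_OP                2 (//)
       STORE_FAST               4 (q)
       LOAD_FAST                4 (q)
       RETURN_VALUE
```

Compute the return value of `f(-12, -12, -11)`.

LOAD_CONST → push 4. Stack: [4]
STORE_FAST m → m=4. Stack: []
LOAD_FAST_LOAD_FAST b,m → push -12,4. Stack: [-12, 4]
COMPARE_OP bool(>) → -12 vs 4 = False. Stack: [False]
POP_JUMP_IF_FALSE → pop False; jump. Stack: []
LOAD_FAST_LOAD_FAST b,m → push -12,4. Stack: [-12, 4]
BINARY_OP - → -12 - 4 = -16. Stack: [-16]
LOAD_FAST c → push -11. Stack: [-16, -11]
BINARY_OP // → -16 // -11 = 1. Stack: [1]
STORE_FAST q → q=1. Stack: []
LOAD_FAST q → push 1. Stack: [1]
RETURN_VALUE → return 1.

1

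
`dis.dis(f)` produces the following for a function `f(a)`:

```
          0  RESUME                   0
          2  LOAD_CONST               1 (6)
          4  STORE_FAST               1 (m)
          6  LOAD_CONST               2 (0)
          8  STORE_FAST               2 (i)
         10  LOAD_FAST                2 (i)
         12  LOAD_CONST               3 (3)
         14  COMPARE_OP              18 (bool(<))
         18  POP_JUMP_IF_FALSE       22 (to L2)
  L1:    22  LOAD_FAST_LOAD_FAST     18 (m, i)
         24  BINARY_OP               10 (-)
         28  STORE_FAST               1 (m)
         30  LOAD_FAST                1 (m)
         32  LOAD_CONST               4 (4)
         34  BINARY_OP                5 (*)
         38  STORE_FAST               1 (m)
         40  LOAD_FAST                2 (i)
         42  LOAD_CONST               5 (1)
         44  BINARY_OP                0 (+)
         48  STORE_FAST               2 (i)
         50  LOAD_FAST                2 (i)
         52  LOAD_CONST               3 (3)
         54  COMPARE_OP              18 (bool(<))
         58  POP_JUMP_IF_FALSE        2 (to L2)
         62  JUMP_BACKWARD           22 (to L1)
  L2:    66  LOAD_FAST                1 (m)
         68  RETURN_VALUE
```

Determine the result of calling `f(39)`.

LOAD_CONST → push 6. Stack: [6]
STORE_FAST m → m=6. Stack: []
LOAD_CONST → push 0. Stack: [0]
STORE_FAST i → i=0. Stack: []
LOAD_FAST i → push 0. Stack: [0]
LOAD_CONST → push 3. Stack: [0, 3]
COMPARE_OP bool(<) → 0 vs 3 = True. Stack: [True]
POP_JUMP_IF_FALSE → pop True; no jump. Stack: []
LOAD_FAST_LOAD_FAST m,i → push 6,0. Stack: [6, 0]
BINARY_OP - → 6 - 0 = 6. Stack: [6]
STORE_FAST m → m=6. Stack: []
LOAD_FAST m → push 6. Stack: [6]
LOAD_CONST → push 4. Stack: [6, 4]
BINARY_OP * → 6 * 4 = 24. Stack: [24]
STORE_FAST m → m=24. Stack: []
LOAD_FAST i → push 0. Stack: [0]
LOAD_CONST → push 1. Stack: [0, 1]
BINARY_OP + → 0 + 1 = 1. Stack: [1]
STORE_FAST i → i=1. Stack: []
LOAD_FAST i → push 1. Stack: [1]
LOAD_CONST → push 3. Stack: [1, 3]
COMPARE_OP bool(<) → 1 vs 3 = True. Stack: [True]
POP_JUMP_IF_FALSE → pop True; no jump. Stack: []
LOAD_FAST_LOAD_FAST m,i → push 24,1. Stack: [24, 1]
BINARY_OP - → 24 - 1 = 23. Stack: [23]
STORE_FAST m → m=23. Stack: []
LOAD_FAST m → push 23. Stack: [23]
LOAD_CONST → push 4. Stack: [23, 4]
BINARY_OP * → 23 * 4 = 92. Stack: [92]
STORE_FAST m → m=92. Stack: []
LOAD_FAST i → push 1. Stack: [1]
LOAD_CONST → push 1. Stack: [1, 1]
BINARY_OP + → 1 + 1 = 2. Stack: [2]
STORE_FAST i → i=2. Stack: []
LOAD_FAST i → push 2. Stack: [2]
LOAD_CONST → push 3. Stack: [2, 3]
COMPARE_OP bool(<) → 2 vs 3 = True. Stack: [True]
POP_JUMP_IF_FALSE → pop True; no jump. Stack: []
LOAD_FAST_LOAD_FAST m,i → push 92,2. Stack: [92, 2]
BINARY_OP - → 92 - 2 = 90. Stack: [90]
STORE_FAST m → m=90. Stack: []
LOAD_FAST m → push 90. Stack: [90]
LOAD_CONST → push 4. Stack: [90, 4]
BINARY_OP * → 90 * 4 = 360. Stack: [360]
STORE_FAST m → m=360. Stack: []
LOAD_FAST i → push 2. Stack: [2]
LOAD_CONST → push 1. Stack: [2, 1]
BINARY_OP + → 2 + 1 = 3. Stack: [3]
STORE_FAST i → i=3. Stack: []
LOAD_FAST i → push 3. Stack: [3]
LOAD_CONST → push 3. Stack: [3, 3]
COMPARE_OP bool(<) → 3 vs 3 = False. Stack: [False]
POP_JUMP_IF_FALSE → pop False; jump. Stack: []
LOAD_FAST m → push 360. Stack: [360]
RETURN_VALUE → return 360.

360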